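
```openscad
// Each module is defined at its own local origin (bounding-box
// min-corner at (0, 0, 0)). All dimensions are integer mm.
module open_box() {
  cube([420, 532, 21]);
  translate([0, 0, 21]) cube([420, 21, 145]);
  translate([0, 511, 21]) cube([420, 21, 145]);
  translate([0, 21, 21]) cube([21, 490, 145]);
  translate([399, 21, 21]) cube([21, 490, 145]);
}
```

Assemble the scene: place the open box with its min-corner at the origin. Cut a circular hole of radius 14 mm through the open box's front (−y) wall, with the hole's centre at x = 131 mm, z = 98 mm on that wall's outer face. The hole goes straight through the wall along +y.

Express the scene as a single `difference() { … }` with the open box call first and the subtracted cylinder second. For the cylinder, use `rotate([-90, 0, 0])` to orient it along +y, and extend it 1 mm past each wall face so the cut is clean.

difference() {
  open_box();
  translate([131, -1, 98]) rotate([-90, 0, 0]) cylinder(h = 23, r = 14);
}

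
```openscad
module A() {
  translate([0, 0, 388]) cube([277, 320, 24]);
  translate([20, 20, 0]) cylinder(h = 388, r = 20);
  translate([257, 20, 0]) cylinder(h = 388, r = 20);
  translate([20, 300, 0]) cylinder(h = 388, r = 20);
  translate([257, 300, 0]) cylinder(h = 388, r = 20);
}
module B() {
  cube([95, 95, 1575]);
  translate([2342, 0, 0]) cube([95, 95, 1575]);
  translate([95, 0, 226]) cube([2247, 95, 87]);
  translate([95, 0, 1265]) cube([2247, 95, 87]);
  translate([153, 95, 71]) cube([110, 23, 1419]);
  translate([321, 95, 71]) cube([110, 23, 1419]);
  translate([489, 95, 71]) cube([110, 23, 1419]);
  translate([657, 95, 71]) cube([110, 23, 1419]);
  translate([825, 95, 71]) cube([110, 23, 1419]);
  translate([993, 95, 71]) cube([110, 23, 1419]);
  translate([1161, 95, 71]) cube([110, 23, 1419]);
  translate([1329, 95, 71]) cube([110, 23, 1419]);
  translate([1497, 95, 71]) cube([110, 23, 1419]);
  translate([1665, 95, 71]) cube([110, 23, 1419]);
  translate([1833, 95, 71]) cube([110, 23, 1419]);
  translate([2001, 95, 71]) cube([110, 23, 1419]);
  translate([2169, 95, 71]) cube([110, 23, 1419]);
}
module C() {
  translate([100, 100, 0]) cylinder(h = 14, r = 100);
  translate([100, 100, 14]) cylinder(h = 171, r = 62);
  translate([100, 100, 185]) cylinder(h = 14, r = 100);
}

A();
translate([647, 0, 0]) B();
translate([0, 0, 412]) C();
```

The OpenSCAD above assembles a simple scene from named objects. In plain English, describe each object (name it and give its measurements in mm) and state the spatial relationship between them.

A is a simple wooden stool: a rectangular seat 277 mm (x) by 320 mm (y), 24 mm thick, top face at z = 412 mm, on four round legs, each 40 mm in diameter. The legs rest on z = 0, each leg's axis is inset half a diameter from the nearest pair of seat edges (so the leg's bounding box is flush with the corner).

B is a fence section. Two 95×95 mm posts, 1575 mm tall, stand on the floor with a clear span of 2247 mm between their inner faces. Two horizontal rails of 95×87 mm section span the gap between the posts with their undersides at z = 226 mm and z = 1265 mm, flush with the posts' −y face. 13 pickets, each 110 mm wide, 23 mm thick and 1419 mm tall, are fixed to the +y face of the rails with their bottoms at z = 71 mm, evenly spaced across the span with equal gaps (rounded down to the nearest mm) at the −x end and between each pair — any rounding remainder accumulates at the +x end.

C is a spool: two coaxial disc flanges of radius 100 mm and thickness 14 mm, joined by a core cylinder of radius 62 mm and height 171 mm. The lower flange rests on z = 0 and the three cylinders share a vertical axis.

The fence section is on the floor beside the stool on its +x side. The spool is on top of the stool.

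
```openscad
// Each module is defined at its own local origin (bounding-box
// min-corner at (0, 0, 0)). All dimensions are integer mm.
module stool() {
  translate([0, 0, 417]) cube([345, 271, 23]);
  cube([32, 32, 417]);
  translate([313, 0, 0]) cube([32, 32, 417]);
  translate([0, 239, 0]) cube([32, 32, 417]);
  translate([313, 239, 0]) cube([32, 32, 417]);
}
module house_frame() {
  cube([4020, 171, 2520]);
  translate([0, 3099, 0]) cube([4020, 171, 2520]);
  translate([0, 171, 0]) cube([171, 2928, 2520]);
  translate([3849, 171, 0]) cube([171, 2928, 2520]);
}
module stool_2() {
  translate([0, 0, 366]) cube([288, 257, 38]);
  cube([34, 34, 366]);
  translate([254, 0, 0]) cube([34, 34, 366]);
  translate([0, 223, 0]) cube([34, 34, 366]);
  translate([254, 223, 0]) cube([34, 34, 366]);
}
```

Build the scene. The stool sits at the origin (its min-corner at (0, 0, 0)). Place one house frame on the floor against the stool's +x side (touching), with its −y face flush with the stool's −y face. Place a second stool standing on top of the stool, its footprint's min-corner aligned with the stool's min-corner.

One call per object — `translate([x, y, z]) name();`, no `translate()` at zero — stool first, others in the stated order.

stool();
translate([345, 0, 0]) house_frame();
translate([0, 0, 440]) stool_2();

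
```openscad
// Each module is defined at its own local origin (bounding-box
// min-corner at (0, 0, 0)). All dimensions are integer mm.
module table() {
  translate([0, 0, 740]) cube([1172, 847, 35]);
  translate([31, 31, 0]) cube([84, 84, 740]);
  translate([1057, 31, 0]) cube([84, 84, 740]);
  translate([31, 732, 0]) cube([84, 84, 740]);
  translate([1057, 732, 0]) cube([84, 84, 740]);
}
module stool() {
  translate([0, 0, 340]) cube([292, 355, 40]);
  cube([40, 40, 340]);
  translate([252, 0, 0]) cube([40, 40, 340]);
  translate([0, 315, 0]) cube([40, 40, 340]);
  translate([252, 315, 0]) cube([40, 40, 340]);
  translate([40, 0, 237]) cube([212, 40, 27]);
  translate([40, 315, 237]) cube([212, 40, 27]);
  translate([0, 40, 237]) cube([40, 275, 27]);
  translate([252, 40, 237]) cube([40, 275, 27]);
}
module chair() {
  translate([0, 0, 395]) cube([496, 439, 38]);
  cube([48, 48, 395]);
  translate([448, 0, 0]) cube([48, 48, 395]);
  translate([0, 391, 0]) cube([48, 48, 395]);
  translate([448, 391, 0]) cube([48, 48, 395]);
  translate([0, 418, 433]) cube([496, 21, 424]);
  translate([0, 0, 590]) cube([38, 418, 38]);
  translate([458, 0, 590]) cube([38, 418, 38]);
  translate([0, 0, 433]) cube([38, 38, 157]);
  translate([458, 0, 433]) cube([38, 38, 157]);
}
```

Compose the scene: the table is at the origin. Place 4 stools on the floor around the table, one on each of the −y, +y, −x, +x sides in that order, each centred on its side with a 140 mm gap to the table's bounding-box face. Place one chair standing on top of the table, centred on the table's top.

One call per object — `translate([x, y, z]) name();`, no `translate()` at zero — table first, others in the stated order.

table();
translate([440, -495, 0]) stool();
translate([440, 987, 0]) stool();
translate([-432, 246, 0]) stool();
translate([1312, 246, 0]) stool();
translate([338, 204, 775]) chair();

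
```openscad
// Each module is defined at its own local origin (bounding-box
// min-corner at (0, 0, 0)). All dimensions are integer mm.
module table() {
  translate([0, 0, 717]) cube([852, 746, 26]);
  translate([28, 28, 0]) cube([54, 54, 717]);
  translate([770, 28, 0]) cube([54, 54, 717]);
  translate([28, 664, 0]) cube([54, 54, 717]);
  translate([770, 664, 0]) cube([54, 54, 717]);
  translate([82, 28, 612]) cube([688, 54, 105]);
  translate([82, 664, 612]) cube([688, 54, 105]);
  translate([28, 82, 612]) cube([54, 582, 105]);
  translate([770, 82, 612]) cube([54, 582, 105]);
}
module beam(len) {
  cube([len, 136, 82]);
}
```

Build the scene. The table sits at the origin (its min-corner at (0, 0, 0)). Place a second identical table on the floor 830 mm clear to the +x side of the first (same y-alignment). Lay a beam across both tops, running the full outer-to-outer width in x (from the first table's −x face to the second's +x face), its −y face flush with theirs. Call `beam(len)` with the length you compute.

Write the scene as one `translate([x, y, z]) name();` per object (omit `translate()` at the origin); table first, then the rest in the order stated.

table();
translate([1682, 0, 0]) table();
translate([0, 0, 743]) beam(2534);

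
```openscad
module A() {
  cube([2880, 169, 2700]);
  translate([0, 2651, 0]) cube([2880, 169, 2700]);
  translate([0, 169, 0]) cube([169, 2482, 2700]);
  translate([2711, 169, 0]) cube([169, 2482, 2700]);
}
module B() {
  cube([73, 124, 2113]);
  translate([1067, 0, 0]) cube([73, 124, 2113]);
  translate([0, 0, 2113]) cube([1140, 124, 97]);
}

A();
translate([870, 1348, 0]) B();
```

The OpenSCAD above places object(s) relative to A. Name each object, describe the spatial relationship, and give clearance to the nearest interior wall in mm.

Clearances: x = 701, y = 1179; minimum 701 mm.

A is a house frame. B is a door frame. The door frame sits inside the house frame, centred. The clearance to the nearest interior wall is 701 mm.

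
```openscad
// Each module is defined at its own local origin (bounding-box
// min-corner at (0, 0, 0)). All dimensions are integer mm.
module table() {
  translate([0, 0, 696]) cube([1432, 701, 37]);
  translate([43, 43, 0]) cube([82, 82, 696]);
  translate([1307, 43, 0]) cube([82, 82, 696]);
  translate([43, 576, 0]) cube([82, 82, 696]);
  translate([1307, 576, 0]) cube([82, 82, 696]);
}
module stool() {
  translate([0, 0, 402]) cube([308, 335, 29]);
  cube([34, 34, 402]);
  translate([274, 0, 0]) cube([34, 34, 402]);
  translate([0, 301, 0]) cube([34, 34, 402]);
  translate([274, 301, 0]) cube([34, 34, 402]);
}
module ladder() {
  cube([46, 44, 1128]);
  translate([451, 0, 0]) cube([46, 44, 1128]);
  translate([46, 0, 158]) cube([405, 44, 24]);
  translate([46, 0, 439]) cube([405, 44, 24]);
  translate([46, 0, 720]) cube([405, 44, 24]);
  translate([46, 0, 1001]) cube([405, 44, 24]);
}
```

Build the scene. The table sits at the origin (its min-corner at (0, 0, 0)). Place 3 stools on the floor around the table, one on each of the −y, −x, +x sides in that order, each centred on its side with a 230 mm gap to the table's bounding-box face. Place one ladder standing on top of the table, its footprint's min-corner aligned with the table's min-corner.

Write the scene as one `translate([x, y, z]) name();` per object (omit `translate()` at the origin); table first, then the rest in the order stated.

table();
translate([562, -565, 0]) stool();
translate([-538, 183, 0]) stool();
translate([1662, 183, 0]) stool();
translate([0, 0, 733]) ladder();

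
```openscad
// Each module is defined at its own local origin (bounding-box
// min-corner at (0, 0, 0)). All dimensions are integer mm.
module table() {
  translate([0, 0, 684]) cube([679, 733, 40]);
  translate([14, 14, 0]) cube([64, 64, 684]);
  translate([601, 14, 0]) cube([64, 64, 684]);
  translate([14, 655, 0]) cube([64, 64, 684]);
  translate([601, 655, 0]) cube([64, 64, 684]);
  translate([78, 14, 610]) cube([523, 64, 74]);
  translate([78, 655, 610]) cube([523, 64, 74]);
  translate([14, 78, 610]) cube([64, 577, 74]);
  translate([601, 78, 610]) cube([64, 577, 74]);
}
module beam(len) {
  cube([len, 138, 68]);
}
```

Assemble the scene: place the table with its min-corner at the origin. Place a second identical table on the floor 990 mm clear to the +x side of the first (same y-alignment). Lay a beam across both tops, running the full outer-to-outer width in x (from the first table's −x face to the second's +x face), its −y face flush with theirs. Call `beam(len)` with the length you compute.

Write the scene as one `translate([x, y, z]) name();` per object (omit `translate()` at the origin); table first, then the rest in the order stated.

table();
translate([1669, 0, 0]) table();
translate([0, 0, 724]) beam(2348);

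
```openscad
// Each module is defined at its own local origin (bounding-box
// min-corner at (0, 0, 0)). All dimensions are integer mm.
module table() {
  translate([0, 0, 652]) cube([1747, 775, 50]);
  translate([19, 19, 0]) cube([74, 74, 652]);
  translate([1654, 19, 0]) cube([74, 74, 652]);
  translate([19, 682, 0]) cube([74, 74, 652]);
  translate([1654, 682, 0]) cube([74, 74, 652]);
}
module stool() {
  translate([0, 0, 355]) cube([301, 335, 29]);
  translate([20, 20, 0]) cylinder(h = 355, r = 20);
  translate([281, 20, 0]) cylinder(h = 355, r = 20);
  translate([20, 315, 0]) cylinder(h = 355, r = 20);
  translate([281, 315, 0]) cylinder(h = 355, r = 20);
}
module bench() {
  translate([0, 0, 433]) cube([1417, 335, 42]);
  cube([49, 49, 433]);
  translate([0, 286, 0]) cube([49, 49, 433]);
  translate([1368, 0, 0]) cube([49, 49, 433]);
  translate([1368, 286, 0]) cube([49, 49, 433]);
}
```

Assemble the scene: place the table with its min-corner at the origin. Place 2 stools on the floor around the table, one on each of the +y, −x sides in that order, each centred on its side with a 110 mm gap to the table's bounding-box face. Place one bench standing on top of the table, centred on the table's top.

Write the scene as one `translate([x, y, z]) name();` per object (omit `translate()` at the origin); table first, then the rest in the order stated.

table();
translate([723, 885, 0]) stool();
translate([-411, 220, 0]) stool();
translate([165, 220, 702]) bench();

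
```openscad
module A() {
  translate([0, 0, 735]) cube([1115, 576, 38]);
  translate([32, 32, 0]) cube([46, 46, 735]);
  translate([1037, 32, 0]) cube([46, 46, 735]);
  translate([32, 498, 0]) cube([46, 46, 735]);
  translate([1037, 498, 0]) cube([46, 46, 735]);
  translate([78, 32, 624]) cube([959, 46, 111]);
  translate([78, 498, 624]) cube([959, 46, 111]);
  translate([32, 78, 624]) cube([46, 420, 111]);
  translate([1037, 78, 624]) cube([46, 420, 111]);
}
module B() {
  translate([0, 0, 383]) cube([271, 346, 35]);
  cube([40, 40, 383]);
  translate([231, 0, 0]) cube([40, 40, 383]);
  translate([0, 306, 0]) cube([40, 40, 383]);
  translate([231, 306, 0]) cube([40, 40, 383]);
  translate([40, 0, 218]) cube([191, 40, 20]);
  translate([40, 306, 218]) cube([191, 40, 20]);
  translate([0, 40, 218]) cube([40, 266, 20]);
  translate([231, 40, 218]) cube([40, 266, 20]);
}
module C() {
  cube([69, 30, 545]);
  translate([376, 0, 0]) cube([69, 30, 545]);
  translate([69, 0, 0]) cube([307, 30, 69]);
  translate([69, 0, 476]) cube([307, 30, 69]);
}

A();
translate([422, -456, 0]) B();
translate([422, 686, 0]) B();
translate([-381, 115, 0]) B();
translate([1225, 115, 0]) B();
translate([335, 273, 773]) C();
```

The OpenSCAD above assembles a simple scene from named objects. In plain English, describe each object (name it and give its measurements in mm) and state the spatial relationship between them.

A is a table with a 1115×576 mm rectangular top, 38 mm thick, top surface at z = 773 mm, supported by four 46×46 mm square legs, each inset 32 mm from the nearest pair of top edges, running from the floor. Four apron rails, 46 mm thick and 111 mm tall, run between adjacent legs with their top edges flush with the underside of the top and their outer faces flush with the legs' outer faces.

B is a simple wooden stool: a rectangular seat 271 mm (x) by 346 mm (y), 35 mm thick, top face at z = 418 mm, on four square legs, each 40×40 mm in cross-section. The legs rest on z = 0, each flush with a corner of the seat. Four stretchers, 40 mm wide and 20 mm tall, connect adjacent legs with their undersides at z = 218 mm, each running between the inner faces of the legs it joins and aligned with the legs' outer faces on the other axis.

C is a picture frame with a 307×407 mm rectangular opening (x by z) and a uniform 69 mm border on every side. Frame depth is 30 mm along y. It is built from two vertical stiles running the full outside height and two horizontal rails spanning the gap between the stiles.

Four stools sit around the table at the −y, +y, −x, +x sides. The picture frame is on top of the table, centred.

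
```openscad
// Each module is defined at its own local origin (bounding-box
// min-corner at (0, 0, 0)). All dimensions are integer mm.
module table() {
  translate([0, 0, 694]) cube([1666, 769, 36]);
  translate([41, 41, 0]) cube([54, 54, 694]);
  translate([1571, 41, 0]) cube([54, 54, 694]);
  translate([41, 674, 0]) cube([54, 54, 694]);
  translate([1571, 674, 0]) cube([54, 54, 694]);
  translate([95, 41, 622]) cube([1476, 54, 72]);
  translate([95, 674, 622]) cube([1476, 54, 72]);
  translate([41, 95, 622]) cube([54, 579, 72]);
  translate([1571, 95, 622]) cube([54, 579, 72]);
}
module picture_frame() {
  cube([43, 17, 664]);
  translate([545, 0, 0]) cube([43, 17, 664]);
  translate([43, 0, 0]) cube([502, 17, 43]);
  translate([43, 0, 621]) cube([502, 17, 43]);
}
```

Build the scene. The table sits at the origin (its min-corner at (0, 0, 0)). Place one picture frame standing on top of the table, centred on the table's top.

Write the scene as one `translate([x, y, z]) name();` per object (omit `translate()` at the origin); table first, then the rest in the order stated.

table();
translate([539, 376, 730]) picture_frame();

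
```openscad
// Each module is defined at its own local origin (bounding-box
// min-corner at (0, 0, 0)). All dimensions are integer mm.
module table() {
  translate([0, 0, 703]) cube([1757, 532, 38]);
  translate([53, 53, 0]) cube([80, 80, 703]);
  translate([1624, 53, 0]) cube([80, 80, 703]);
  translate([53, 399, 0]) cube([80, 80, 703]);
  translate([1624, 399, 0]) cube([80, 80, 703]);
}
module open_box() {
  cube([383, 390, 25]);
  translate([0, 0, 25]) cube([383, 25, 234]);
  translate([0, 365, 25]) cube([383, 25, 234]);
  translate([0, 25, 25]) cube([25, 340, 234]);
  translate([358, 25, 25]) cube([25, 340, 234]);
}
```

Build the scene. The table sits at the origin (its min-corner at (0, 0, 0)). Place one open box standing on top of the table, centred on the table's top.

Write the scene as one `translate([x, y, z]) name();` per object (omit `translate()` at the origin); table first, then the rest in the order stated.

table();
translate([687, 71, 741]) open_box();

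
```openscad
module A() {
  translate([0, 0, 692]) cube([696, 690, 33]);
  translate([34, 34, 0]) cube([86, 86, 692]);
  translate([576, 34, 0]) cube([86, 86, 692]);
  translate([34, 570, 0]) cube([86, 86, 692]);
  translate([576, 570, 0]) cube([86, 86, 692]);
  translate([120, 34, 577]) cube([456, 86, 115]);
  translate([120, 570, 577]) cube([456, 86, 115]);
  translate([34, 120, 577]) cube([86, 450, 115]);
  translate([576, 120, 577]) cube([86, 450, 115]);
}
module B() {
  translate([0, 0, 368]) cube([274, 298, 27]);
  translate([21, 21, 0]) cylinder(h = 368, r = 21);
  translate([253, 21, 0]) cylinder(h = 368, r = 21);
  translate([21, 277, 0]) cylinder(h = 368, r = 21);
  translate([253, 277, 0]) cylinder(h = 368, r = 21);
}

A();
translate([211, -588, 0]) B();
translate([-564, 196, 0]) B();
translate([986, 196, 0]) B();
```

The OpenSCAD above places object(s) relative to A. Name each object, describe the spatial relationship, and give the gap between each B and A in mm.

Each stool's nearest face is 290 mm from the table's bounding box.

A is a table. B is a stool. Three stools sit around the table at the −y, −x, +x sides. The gap between each stool and the table is 290 mm.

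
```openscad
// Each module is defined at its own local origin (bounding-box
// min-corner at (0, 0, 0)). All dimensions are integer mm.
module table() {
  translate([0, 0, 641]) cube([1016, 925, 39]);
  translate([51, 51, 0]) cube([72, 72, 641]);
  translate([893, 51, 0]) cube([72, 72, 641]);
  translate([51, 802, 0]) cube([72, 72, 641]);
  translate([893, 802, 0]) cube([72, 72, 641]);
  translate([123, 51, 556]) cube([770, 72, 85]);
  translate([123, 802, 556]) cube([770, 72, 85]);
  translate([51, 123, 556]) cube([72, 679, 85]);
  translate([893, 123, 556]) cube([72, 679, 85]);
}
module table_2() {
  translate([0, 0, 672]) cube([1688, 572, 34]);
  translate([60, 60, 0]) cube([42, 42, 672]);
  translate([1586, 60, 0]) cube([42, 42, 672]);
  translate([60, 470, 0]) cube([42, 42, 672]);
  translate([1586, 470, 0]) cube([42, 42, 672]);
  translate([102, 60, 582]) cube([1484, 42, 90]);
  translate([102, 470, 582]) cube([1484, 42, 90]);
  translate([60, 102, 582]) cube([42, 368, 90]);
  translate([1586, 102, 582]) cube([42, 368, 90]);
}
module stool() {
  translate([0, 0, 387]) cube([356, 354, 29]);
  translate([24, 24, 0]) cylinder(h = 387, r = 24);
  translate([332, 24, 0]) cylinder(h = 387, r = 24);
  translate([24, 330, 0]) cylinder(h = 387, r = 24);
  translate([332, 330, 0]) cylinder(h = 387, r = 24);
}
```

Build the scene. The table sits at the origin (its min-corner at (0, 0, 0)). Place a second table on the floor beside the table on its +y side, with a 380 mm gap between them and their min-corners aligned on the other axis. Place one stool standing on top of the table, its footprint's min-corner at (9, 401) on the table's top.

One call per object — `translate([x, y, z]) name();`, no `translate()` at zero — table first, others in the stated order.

table();
translate([0, 1305, 0]) table_2();
translate([9, 401, 680]) stool();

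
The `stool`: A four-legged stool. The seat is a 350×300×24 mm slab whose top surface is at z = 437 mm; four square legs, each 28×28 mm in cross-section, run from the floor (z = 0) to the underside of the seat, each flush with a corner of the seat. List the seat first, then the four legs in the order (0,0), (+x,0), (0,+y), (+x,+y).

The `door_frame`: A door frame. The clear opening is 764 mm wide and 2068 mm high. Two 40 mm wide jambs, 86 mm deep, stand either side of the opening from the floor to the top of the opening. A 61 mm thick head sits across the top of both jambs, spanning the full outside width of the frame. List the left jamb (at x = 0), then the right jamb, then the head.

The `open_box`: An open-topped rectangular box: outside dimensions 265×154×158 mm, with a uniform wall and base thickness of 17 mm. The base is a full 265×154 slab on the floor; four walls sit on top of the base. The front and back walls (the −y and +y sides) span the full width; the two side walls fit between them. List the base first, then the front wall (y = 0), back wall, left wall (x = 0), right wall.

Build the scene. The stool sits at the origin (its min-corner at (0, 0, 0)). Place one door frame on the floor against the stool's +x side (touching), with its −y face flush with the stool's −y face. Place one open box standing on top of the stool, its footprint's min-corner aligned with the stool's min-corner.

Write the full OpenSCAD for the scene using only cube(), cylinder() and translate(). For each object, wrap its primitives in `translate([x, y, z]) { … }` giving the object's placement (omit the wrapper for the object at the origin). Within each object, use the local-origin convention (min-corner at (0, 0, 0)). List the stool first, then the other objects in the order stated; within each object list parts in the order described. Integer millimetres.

translate([0, 0, 413]) cube([350, 300, 24]);
cube([28, 28, 413]);
translate([322, 0, 0]) cube([28, 28, 413]);
translate([0, 272, 0]) cube([28, 28, 413]);
translate([322, 272, 0]) cube([28, 28, 413]);
translate([350, 0, 0]) {
  cube([40, 86, 2068]);
  translate([804, 0, 0]) cube([40, 86, 2068]);
  translate([0, 0, 2068]) cube([844, 86, 61]);
}
translate([0, 0, 437]) {
  cube([265, 154, 17]);
  translate([0, 0, 17]) cube([265, 17, 141]);
  translate([0, 137, 17]) cube([265, 17, 141]);
  translate([0, 17, 17]) cube([17, 120, 141]);
  translate([248, 17, 17]) cube([17, 120, 141]);
}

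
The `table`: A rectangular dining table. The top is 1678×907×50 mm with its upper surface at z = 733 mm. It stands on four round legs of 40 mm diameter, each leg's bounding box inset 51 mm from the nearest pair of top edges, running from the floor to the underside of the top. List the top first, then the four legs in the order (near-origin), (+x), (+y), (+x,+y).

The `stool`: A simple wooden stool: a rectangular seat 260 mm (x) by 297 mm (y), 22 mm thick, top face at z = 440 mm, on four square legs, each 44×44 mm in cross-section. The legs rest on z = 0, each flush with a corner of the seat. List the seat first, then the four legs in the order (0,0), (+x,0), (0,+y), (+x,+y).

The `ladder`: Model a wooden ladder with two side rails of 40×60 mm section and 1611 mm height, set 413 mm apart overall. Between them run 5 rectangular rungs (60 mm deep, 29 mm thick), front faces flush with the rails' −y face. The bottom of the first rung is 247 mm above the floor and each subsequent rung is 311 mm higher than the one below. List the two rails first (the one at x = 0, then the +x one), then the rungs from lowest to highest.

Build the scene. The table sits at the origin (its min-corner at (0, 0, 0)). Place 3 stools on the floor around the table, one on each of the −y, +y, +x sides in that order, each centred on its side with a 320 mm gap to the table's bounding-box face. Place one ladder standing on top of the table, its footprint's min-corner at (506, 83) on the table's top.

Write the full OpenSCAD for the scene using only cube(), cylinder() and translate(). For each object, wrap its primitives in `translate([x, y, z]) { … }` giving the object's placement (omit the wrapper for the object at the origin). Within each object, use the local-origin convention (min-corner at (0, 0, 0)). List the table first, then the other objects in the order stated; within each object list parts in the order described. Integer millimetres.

translate([0, 0, 683]) cube([1678, 907, 50]);
translate([71, 71, 0]) cylinder(h = 683, r = 20);
translate([1607, 71, 0]) cylinder(h = 683, r = 20);
translate([71, 836, 0]) cylinder(h = 683, r = 20);
translate([1607, 836, 0]) cylinder(h = 683, r = 20);
translate([709, -617, 0]) {
  translate([0, 0, 418]) cube([260, 297, 22]);
  cube([44, 44, 418]);
  translate([216, 0, 0]) cube([44, 44, 418]);
  translate([0, 253, 0]) cube([44, 44, 418]);
  translate([216, 253, 0]) cube([44, 44, 418]);
}
translate([709, 1227, 0]) {
  translate([0, 0, 418]) cube([260, 297, 22]);
  cube([44, 44, 418]);
  translate([216, 0, 0]) cube([44, 44, 418]);
  translate([0, 253, 0]) cube([44, 44, 418]);
  translate([216, 253, 0]) cube([44, 44, 418]);
}
translate([1998, 305, 0]) {
  translate([0, 0, 418]) cube([260, 297, 22]);
  cube([44, 44, 418]);
  translate([216, 0, 0]) cube([44, 44, 418]);
  translate([0, 253, 0]) cube([44, 44, 418]);
  translate([216, 253, 0]) cube([44, 44, 418]);
}
translate([506, 83, 733]) {
  cube([40, 60, 1611]);
  translate([373, 0, 0]) cube([40, 60, 1611]);
  translate([40, 0, 247]) cube([333, 60, 29]);
  translate([40, 0, 558]) cube([333, 60, 29]);
  translate([40, 0, 869]) cube([333, 60, 29]);
  translate([40, 0, 1180]) cube([333, 60, 29]);
  translate([40, 0, 1491]) cube([333, 60, 29]);
}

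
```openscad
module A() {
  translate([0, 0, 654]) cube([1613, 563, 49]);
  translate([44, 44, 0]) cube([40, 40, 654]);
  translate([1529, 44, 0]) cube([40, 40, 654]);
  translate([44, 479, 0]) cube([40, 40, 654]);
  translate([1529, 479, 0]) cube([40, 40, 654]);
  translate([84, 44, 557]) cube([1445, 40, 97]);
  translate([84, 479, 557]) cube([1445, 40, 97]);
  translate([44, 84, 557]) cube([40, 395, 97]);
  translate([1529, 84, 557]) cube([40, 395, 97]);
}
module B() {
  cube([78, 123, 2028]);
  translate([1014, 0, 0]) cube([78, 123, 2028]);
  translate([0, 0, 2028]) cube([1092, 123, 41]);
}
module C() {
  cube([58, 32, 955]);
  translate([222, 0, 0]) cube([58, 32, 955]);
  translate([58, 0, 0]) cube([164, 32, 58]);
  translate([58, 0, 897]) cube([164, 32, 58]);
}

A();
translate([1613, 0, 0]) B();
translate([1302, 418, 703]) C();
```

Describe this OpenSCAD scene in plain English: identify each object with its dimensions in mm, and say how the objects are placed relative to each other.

A is a table: top 1613 mm (x) × 563 mm (y), 49 mm thick, upper face at z = 703 mm, on four 40×40 mm square legs, each inset 44 mm from the nearest pair of top edges, running from z = 0 to the bottom of the top. Four apron rails, 40 mm thick and 97 mm tall, run between adjacent legs with their top edges flush with the underside of the top and their outer faces flush with the legs' outer faces.

B is a door frame. The clear opening is 936 mm wide and 2028 mm high. Two 78 mm wide jambs, 123 mm deep, stand either side of the opening from the floor to the top of the opening. A 41 mm thick head sits across the top of both jambs, spanning the full outside width of the frame.

C is a picture frame with a 164×839 mm rectangular opening (x by z) and a uniform 58 mm border on every side. Frame depth is 32 mm along y. It is built from two vertical stiles running the full outside height and two horizontal rails spanning the gap between the stiles.

The door frame is against the table's +x side, with their −y faces flush. The picture frame is on top of the table.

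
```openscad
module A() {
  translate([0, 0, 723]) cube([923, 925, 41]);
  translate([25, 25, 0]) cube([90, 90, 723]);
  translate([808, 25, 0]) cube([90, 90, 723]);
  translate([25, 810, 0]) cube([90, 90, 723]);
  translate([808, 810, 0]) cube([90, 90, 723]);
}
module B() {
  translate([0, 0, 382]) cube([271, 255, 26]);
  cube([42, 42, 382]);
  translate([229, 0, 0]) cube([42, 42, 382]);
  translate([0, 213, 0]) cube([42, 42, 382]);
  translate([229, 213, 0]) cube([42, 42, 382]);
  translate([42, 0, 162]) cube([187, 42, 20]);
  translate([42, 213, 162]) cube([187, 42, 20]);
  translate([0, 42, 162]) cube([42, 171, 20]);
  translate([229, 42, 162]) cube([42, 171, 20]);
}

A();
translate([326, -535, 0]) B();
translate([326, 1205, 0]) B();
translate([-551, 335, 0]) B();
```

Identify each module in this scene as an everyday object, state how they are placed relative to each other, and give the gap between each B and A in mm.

Each stool's nearest face is 280 mm from the table's bounding box.

A is a table. B is a stool. Three stools sit around the table at the −y, +y, −x sides. The gap between each stool and the table is 280 mm.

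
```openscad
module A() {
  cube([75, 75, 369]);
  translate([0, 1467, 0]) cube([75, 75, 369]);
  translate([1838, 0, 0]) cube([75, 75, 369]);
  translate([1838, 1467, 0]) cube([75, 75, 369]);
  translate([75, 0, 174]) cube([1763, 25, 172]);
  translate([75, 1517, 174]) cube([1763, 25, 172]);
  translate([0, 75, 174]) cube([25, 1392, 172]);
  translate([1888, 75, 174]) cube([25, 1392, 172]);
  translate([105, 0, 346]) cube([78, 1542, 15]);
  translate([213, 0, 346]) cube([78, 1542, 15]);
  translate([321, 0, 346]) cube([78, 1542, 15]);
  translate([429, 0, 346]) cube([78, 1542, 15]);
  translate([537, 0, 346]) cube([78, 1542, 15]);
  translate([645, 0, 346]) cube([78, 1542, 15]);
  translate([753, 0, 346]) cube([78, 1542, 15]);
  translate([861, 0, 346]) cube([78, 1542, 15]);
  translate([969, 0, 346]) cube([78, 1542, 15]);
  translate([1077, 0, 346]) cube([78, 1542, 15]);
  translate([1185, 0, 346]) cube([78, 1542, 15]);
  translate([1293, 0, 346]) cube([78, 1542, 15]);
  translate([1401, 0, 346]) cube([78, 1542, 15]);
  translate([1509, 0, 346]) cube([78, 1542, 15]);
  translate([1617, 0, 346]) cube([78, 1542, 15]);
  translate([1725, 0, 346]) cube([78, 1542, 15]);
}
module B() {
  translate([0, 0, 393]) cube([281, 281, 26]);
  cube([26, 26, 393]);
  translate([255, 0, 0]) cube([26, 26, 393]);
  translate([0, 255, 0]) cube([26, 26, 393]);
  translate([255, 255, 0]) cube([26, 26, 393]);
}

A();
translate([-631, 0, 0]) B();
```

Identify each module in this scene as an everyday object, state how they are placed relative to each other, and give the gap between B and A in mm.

A is a bed frame. B is a stool. The stool is on the floor beside the bed frame on its −x side. The gap between the stool and the bed frame is 350 mm.

The stool's nearest face is 350 mm from the bed frame's −x face.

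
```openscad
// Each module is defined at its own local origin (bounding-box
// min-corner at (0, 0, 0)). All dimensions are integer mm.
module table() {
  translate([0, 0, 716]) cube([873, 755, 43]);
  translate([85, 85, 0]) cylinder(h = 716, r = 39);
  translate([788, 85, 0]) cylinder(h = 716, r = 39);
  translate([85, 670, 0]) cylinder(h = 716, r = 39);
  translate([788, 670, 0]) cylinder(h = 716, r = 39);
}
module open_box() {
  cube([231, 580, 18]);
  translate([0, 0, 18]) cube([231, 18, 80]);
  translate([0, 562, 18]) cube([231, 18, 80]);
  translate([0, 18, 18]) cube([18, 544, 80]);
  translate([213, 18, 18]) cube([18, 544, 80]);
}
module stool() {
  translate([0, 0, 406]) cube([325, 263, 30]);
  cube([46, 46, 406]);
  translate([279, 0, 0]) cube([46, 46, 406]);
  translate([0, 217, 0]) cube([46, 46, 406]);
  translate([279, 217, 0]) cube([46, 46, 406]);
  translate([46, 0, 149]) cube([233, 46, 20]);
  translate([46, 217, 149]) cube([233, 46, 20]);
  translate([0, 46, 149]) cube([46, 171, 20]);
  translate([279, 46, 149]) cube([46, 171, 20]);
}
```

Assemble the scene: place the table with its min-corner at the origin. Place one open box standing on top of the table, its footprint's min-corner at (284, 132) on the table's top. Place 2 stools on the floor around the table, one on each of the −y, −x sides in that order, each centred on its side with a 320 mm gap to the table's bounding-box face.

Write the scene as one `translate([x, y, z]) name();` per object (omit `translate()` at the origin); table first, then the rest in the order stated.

table();
translate([284, 132, 759]) open_box();
translate([274, -583, 0]) stool();
translate([-645, 246, 0]) stool();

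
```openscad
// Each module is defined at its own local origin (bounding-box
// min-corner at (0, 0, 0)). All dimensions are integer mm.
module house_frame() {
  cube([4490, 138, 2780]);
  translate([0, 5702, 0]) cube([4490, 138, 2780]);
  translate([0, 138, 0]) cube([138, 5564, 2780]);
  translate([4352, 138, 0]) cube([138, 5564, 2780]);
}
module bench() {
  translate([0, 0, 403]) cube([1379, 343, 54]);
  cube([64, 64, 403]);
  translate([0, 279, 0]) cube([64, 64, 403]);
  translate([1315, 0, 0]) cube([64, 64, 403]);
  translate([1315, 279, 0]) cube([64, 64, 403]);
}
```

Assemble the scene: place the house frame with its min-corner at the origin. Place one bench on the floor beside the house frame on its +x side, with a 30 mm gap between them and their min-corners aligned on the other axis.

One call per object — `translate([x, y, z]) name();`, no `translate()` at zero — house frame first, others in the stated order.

house_frame();
translate([4520, 0, 0]) bench();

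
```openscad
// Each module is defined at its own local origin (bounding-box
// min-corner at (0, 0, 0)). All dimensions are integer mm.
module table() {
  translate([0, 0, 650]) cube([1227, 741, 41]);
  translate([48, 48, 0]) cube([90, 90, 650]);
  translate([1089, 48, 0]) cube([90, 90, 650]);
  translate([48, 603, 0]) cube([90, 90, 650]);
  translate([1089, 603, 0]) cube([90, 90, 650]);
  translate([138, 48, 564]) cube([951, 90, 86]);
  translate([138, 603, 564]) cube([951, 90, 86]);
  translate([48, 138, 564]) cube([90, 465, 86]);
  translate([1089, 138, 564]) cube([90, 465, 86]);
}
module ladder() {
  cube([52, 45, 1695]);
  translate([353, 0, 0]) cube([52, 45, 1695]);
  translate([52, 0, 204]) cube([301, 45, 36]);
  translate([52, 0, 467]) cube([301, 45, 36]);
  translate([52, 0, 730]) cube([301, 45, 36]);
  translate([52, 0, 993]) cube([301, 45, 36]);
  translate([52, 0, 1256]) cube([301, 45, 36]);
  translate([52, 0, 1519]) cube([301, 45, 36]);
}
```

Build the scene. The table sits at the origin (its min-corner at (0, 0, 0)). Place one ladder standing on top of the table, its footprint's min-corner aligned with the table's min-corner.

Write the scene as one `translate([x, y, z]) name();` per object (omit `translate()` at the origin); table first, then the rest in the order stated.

table();
translate([0, 0, 691]) ladder();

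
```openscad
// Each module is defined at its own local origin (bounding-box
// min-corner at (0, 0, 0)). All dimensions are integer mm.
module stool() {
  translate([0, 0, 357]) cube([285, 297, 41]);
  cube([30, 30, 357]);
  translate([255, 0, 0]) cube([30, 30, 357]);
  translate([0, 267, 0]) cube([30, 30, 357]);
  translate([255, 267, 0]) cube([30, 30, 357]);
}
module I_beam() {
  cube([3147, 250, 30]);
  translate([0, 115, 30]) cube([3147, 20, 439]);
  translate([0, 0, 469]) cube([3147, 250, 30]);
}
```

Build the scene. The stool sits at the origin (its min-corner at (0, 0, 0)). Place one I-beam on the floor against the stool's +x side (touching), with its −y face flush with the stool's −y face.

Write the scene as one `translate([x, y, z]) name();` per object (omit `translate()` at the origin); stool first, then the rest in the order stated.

stool();
translate([285, 0, 0]) I_beam();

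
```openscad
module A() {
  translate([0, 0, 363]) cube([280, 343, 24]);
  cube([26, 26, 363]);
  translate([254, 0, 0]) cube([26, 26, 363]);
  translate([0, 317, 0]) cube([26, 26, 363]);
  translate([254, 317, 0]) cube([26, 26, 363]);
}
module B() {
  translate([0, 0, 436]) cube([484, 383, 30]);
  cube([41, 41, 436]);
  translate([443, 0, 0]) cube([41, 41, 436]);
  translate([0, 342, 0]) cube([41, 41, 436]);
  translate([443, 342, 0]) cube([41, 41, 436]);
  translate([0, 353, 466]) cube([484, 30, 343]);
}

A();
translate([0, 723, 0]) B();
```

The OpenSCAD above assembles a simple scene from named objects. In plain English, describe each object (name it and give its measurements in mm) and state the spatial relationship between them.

A is a four-legged stool. The seat is a 280×343×24 mm slab whose top surface is at z = 387 mm; four square legs, each 26×26 mm in cross-section, run from the floor (z = 0) to the underside of the seat, each flush with a corner of the seat.

B is a chair: 484×383 mm seat, 30 mm thick, top at z = 466 mm, on four 41 mm square corner legs flush with the seat edges. A 30 mm thick backrest slab spans the full seat width, extending 343 mm above the seat top, its back face flush with the seat's +y edge.

The chair is on the floor beside the stool on its +y side.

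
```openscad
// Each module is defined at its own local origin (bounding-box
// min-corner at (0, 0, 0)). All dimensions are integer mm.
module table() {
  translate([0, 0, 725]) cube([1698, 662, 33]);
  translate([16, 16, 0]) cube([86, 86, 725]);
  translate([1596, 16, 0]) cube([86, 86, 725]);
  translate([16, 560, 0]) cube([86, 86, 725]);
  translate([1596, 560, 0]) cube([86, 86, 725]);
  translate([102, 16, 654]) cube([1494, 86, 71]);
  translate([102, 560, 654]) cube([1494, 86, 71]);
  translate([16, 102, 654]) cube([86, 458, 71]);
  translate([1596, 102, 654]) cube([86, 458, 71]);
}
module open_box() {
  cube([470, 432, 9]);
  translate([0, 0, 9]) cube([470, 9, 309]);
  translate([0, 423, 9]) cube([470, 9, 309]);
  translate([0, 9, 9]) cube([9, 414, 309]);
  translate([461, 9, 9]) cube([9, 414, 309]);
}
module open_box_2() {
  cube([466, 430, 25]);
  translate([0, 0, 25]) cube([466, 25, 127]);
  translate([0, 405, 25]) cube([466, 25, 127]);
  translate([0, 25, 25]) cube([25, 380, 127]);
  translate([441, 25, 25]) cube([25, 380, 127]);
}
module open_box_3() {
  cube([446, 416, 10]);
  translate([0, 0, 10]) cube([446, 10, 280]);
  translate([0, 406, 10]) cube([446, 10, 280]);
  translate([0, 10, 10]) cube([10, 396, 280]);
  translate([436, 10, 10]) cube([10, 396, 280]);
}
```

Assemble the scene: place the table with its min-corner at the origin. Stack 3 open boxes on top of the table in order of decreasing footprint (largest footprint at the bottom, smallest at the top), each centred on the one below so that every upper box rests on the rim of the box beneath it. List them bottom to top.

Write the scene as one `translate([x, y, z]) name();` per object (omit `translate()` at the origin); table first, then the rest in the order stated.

table();
translate([614, 115, 758]) open_box();
translate([616, 116, 1076]) open_box_2();
translate([626, 123, 1228]) open_box_3();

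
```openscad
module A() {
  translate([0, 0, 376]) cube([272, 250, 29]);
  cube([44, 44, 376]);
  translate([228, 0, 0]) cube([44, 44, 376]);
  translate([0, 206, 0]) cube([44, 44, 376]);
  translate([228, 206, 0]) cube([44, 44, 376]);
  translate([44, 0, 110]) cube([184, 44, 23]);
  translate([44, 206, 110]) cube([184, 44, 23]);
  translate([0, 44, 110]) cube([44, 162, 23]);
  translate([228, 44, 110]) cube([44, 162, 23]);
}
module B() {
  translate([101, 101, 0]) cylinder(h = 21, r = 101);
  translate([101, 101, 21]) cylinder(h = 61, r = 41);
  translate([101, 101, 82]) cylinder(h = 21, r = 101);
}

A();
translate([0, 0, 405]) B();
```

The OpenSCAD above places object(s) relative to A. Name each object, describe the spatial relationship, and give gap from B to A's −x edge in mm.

A is a stool. B is a spool. The spool is on top of the stool. The gap from the spool to the stool's −x edge is 0 mm.

The spool's min-x is at 0; the stool's min-x is 0; gap = 0 mm.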